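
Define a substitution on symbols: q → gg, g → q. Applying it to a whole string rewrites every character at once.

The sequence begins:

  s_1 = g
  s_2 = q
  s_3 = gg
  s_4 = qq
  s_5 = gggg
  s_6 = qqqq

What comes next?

gggggggg

Apply φ to qqqq symbol by symbol: q→gg, q→gg, q→gg, q→gg; joined: gg gg gg gg.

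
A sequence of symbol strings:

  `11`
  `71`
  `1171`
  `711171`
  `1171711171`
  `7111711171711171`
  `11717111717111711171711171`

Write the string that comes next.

711171117171117111717111717111711171711171

This is a Fibonacci-style word recurrence s(k) = s(k−2)·s(k−1): e.g. 11·71 = 1171.
So term 8 is 7111711171711171·11717111717111711171711171.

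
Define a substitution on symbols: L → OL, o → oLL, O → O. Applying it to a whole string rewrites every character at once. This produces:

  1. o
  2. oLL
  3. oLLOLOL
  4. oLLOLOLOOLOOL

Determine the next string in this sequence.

oLLOLOLOOLOOLOOOLOOOL

Replace each of the 13 characters of oLLOLOLOOLOOL in place — oLL OL OL O OL O OL O O OL O O OL — and concatenate.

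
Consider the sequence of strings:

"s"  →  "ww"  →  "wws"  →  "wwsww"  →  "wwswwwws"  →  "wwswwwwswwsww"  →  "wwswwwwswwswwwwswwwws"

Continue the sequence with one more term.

wwswwwwswwswwwwswwwwswwswwwwswwsww

From term 3 onward, concatenate the last term with the second-to-last: ww·s = wws, wws·ww = wwsww, …
So term 8 is wwswwwwswwswwwwswwwws·wwswwwwswwsww.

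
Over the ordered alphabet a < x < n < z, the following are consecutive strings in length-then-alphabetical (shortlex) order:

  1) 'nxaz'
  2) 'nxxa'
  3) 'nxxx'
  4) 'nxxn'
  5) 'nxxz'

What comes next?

Treat nxxz as a base-4 numeral over the given alphabet and add one, carrying through any trailing z's.

nxna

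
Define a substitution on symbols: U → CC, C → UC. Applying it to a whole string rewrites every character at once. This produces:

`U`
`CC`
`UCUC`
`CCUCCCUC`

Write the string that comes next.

Apply φ to CCUCCCUC symbol by symbol: C→UC, C→UC, U→CC, C→UC, C→UC, C→UC, U→CC, C→UC; joined: UC UC CC UC UC UC CC UC.

UCUCCCUCUCUCCCUC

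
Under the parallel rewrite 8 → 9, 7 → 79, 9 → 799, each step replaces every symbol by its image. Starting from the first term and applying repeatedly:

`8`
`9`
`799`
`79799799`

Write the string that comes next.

797997979979979799799

Rewriting each symbol of 79799799: 7→79, 9→799, 7→79, 9→799, 9→799, 7→79, 9→799, 9→799, which concatenates to 79 799 79 799 799 79 799 799.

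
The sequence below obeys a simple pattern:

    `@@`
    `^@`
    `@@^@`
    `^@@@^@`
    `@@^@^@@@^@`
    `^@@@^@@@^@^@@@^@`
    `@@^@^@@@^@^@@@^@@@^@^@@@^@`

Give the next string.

^@@@^@@@^@^@@@^@@@^@^@@@^@^@@@^@@@^@^@@@^@

This is a Fibonacci-style word recurrence s(k) = s(k−2)·s(k−1): e.g. @@·^@ = @@^@.
So term 8 is ^@@@^@@@^@^@@@^@·@@^@^@@@^@^@@@^@@@^@^@@@^@.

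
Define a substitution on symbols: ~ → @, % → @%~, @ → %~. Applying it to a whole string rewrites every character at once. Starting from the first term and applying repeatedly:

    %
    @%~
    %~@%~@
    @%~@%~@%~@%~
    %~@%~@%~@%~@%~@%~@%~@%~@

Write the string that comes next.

φ(%~@%~@%~@%~@%~@%~@%~@%~@) expands symbol-by-symbol to @%~ @ %~ @%~ @ %~ @%~ @ %~ @%~ @ %~ @%~ @ %~ @%~ @ %~ @%~ @ %~ @%~ @ %~; joining the 24 pieces gives the next term.

@%~@%~@%~@%~@%~@%~@%~@%~@%~@%~@%~@%~@%~@%~@%~@%~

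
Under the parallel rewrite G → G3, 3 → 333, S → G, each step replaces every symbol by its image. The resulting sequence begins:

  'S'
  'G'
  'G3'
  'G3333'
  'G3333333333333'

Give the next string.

G3333333333333333333333333333333333333333

Replace each of the 14 characters of G3333333333333 in place — G3 333 333 333 333 333 333 333 333 333 333 333 333 333 — and concatenate.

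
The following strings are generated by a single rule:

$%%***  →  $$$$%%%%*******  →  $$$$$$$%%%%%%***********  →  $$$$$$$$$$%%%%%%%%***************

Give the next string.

Reading off run lengths: $ runs 1, 4, 7, 10; % runs 2, 4, 6, 8; * runs 3, 7, 11, 15 — each is linear in n (n = 1, 2, …).
For the next term, n = 5, so the run lengths are 13, 10, 19.

$$$$$$$$$$$$$%%%%%%%%%%*******************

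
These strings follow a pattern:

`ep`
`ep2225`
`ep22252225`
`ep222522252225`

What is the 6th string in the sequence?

The strings grow by a fixed suffix 2225 each time.
From ep222522252225, 2 further steps: ep222522252225 → ep2225222522252225 → (answer).

ep22252225222522252225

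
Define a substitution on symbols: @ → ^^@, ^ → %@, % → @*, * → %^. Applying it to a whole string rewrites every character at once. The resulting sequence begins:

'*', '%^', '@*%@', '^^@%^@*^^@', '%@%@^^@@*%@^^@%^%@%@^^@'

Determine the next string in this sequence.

φ(%@%@^^@@*%@^^@%^%@%@^^@) expands symbol-by-symbol to @* ^^@ @* ^^@ %@ %@ ^^@ ^^@ %^ @* ^^@ %@ %@ ^^@ @* %@ @* ^^@ @* ^^@ %@ %@ ^^@; joining the 23 pieces gives the next term.

@*^^@@*^^@%@%@^^@^^@%^@*^^@%@%@^^@@*%@@*^^@@*^^@%@%@^^@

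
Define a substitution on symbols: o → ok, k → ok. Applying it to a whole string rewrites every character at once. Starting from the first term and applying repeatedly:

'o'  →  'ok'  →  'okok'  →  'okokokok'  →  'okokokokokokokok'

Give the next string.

φ(okokokokokokokok) expands symbol-by-symbol to ok ok ok ok ok ok ok ok ok ok ok ok ok ok ok ok; joining the 16 pieces gives the next term.

okokokokokokokokokokokokokokokok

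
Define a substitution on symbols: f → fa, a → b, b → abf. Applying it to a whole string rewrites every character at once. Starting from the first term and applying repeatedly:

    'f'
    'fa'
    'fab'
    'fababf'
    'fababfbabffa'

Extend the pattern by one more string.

fababfbabffaabfbabffafab

Rewriting each symbol of fababfbabffa: f→fa, a→b, b→abf, a→b, b→abf, f→fa, b→abf, a→b, b→abf, f→fa, f→fa, a→b, which concatenates to fa b abf b abf fa abf b abf fa fa b.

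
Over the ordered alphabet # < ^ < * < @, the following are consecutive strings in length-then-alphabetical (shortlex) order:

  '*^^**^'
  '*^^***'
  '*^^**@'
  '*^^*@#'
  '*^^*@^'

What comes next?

Treat *^^*@^ as a base-4 numeral over the given alphabet and add one, carrying through any trailing @'s.

*^^*@*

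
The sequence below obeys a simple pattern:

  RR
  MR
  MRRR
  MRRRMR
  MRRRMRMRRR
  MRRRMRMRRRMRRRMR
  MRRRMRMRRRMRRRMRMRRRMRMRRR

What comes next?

From term 3 onward, concatenate the last term with the second-to-last: MR·RR = MRRR, MRRR·MR = MRRRMR, …
The next term joins MRRRMRMRRRMRRRMRMRRRMRMRRR and MRRRMRMRRRMRRRMR.

MRRRMRMRRRMRRRMRMRRRMRMRRRMRRRMRMRRRMRRRMR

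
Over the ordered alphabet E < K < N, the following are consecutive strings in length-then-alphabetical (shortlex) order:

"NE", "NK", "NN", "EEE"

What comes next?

Treat EEE as a base-3 numeral over the given alphabet and add one, carrying through any trailing N's.

EEK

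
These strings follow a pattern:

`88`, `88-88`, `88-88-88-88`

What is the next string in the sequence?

Each string is two copies of the previous one joined by '-'.
Doubling 88-88-88-88 with '-' between the halves:

88-88-88-88-88-88-88-88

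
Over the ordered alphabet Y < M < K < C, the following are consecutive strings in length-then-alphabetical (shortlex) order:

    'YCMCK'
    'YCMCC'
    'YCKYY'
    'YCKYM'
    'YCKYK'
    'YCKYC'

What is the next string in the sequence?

Find the rightmost character of YCKYC below C, bump it to the next letter, and reset everything to its right to Y.

YCKMY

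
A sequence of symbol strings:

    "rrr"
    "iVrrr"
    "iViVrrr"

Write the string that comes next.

iViViVrrr

The strings grow by a fixed prefix iV each time.
One more step from iViVrrr gives the answer.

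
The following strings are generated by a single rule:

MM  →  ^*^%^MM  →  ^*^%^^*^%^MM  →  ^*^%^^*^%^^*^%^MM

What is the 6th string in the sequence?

^*^%^^*^%^^*^%^^*^%^^*^%^MM

Each term is the previous one with ^*^%^ prepended.
From ^*^%^^*^%^^*^%^MM, 2 further steps: ^*^%^^*^%^^*^%^MM → ^*^%^^*^%^^*^%^^*^%^MM → (answer).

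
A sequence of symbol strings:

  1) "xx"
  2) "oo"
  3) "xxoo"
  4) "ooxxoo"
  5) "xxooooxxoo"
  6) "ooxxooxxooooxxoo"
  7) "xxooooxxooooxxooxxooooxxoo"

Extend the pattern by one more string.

Each term (from the third on) is the two preceding terms concatenated in order: term 3 = xx·oo = xxoo.
The next term joins ooxxooxxooooxxoo and xxooooxxooooxxooxxooooxxoo.

ooxxooxxooooxxooxxooooxxooooxxooxxooooxxoo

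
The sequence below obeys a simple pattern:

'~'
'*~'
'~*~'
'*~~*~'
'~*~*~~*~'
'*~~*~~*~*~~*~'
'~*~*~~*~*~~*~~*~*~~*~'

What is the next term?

Each term (from the third on) is the two preceding terms concatenated in order: term 3 = ~·*~ = ~*~.
The next term joins *~~*~~*~*~~*~ and ~*~*~~*~*~~*~~*~*~~*~.

*~~*~~*~*~~*~~*~*~~*~*~~*~~*~*~~*~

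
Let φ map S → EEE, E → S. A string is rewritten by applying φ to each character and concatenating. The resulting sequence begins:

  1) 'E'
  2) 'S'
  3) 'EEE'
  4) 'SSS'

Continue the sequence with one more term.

Apply φ to SSS symbol by symbol: S→EEE, S→EEE, S→EEE; joined: EEE EEE EEE.

EEEEEEEEE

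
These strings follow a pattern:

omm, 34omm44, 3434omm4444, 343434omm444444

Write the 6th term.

3434343434omm4444444444

s(k+1) = 34·s(k)·44, so each term gains 34 as a prefix and 44 as a suffix.
From 343434omm444444, 2 further steps: 343434omm444444 → 34343434omm44444444 → (answer).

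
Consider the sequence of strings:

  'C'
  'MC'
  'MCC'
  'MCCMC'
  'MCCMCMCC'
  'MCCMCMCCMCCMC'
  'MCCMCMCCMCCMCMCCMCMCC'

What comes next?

Each term (from the third on) is the previous term followed by the one before it: term 3 = MC·C = MCC.
So term 8 is MCCMCMCCMCCMCMCCMCMCC·MCCMCMCCMCCMC.

MCCMCMCCMCCMCMCCMCMCCMCCMCMCCMCCMC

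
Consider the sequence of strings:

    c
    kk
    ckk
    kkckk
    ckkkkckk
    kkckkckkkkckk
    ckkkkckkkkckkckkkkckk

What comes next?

This is a Fibonacci-style word recurrence s(k) = s(k−2)·s(k−1): e.g. c·kk = ckk.
Continuing: kkckkckkkkckk · ckkkkckkkkckkckkkkckk gives term 8.

kkckkckkkkckkckkkkckkkkckkckkkkckk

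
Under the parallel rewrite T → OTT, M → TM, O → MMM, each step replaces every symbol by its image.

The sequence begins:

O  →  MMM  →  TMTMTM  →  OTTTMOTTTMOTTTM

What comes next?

MMMOTTOTTOTTTMMMMOTTOTTOTTTMMMMOTTOTTOTTTM

φ(OTTTMOTTTMOTTTM) expands symbol-by-symbol to MMM OTT OTT OTT TM MMM OTT OTT OTT TM MMM OTT OTT OTT TM; joining the 15 pieces gives the next term.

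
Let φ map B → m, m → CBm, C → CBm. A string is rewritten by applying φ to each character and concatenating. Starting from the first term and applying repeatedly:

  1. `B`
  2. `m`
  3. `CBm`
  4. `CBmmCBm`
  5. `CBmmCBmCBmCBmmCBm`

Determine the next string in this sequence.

Rewriting the 17 symbols of CBmmCBmCBmCBmmCBm one by one yields CBm m CBm CBm CBm m CBm CBm m CBm CBm m CBm CBm CBm m CBm; concatenated:

CBmmCBmCBmCBmmCBmCBmmCBmCBmmCBmCBmCBmmCBm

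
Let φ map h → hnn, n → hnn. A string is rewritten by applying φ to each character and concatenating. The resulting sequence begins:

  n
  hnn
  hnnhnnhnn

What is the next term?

Expanding hnnhnnhnn: h→hnn, n→hnn, n→hnn, h→hnn, n→hnn, n→hnn, h→hnn, n→hnn, n→hnn. Concatenated: hnn hnn hnn hnn hnn hnn hnn hnn hnn.

hnnhnnhnnhnnhnnhnnhnnhnnhnn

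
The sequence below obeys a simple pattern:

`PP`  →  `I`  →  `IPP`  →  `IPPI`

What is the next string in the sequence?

IPPIIPP

Each term (from the third on) is the previous term followed by the one before it: term 3 = I·PP = IPP.
The next term joins IPPI and IPP.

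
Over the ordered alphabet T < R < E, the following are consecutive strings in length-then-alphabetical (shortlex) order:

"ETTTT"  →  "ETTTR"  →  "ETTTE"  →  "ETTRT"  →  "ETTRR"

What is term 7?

ETTET

Stepping forward 2 times from ETTRR: ETTRR → ETTRE, then the target.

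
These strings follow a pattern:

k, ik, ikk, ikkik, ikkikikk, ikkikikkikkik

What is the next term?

This is a Fibonacci-style word recurrence s(k) = s(k−1)·s(k−2): e.g. ik·k = ikk.
Continuing: ikkikikkikkik · ikkikikk gives term 7.

ikkikikkikkikikkikikk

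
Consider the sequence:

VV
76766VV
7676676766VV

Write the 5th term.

76766767667676676766VV

Each term is the previous one with 76766 prepended.
From 7676676766VV, 2 further steps: 7676676766VV → 767667676676766VV → (answer).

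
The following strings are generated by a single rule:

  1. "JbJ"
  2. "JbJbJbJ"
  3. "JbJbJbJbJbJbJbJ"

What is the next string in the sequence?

JbJbJbJbJbJbJbJbJbJbJbJbJbJbJbJ

s(k+1) = s(k)·b·s(k) — each term doubles the last with 'b' between the halves.
So the next term is two copies of JbJbJbJbJbJbJbJ with 'b' between the halves.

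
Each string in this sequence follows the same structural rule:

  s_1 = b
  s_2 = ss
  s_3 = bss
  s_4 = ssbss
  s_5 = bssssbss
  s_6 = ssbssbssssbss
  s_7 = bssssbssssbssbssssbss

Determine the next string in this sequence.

Each term (from the third on) is the two preceding terms concatenated in order: term 3 = b·ss = bss.
Continuing: ssbssbssssbss · bssssbssssbssbssssbss gives term 8.

ssbssbssssbssbssssbssssbssbssssbss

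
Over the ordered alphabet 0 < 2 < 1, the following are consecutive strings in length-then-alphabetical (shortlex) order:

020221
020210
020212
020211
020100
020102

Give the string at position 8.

020120

Continuing the enumeration 2 steps past 020102: 020102 → 020101 → (answer).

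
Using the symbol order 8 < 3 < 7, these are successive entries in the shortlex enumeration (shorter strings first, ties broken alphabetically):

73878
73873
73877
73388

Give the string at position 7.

Advancing 3 positions from 73388 through 73388 → 73383 → 73387 reaches term 7.

73338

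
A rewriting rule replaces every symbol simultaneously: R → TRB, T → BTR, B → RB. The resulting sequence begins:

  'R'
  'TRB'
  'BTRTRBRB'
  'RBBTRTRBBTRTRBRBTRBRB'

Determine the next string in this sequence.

Rewriting the 21 symbols of RBBTRTRBBTRTRBRBTRBRB one by one yields TRB RB RB BTR TRB BTR TRB RB RB BTR TRB BTR TRB RB TRB RB BTR TRB RB TRB RB; concatenated:

TRBRBRBBTRTRBBTRTRBRBRBBTRTRBBTRTRBRBTRBRBBTRTRBRBTRBRB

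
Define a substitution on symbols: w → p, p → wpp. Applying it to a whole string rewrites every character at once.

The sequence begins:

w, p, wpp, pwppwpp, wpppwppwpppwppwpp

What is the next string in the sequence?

φ(wpppwppwpppwppwpp) expands symbol-by-symbol to p wpp wpp wpp p wpp wpp p wpp wpp wpp p wpp wpp p wpp wpp; joining the 17 pieces gives the next term.

pwppwppwpppwppwpppwppwppwpppwppwpppwppwpp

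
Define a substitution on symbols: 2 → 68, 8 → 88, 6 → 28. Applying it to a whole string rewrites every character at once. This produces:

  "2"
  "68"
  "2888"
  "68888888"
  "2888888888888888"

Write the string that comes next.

φ(2888888888888888) expands symbol-by-symbol to 68 88 88 88 88 88 88 88 88 88 88 88 88 88 88 88; joining the 16 pieces gives the next term.

68888888888888888888888888888888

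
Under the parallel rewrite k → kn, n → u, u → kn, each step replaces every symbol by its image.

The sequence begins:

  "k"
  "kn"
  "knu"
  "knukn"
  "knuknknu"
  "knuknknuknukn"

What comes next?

Rewriting the 13 symbols of knuknknuknukn one by one yields kn u kn kn u kn u kn kn u kn kn u; concatenated:

knuknknuknuknknuknknu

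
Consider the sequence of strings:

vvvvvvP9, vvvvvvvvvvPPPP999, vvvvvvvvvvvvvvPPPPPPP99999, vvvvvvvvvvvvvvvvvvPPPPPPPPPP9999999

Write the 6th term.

Term n consists of 4n+2 v's, followed by 3n-2 P's, followed by 2n-1 9's (n = 1, 2, …).
For term 6, n = 6, so the run lengths are 26, 16, 11.

vvvvvvvvvvvvvvvvvvvvvvvvvvPPPPPPPPPPPPPPPP99999999999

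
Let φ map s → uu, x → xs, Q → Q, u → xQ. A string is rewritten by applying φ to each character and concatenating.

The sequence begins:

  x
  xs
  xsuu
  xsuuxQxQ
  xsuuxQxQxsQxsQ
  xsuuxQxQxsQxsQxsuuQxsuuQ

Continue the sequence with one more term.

xsuuxQxQxsQxsQxsuuQxsuuQxsuuxQxQQxsuuxQxQQ

Applying the rule to each of the 24 symbols of xsuuxQxQxsQxsQxsuuQxsuuQ gives the pieces xs uu xQ xQ xs Q xs Q xs uu Q xs uu Q xs uu xQ xQ Q xs uu xQ xQ Q, which concatenate to the answer.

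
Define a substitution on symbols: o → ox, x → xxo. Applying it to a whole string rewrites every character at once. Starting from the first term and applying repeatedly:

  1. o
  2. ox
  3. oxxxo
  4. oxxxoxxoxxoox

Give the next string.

oxxxoxxoxxooxxxoxxooxxxoxxooxoxxxo

φ(oxxxoxxoxxoox) expands symbol-by-symbol to ox xxo xxo xxo ox xxo xxo ox xxo xxo ox ox xxo; joining the 13 pieces gives the next term.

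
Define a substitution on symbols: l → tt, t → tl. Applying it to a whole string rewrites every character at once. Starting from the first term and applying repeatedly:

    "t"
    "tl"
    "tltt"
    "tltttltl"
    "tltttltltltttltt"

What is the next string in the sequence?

tltttltltltttltttltttltltltttltl

φ(tltttltltltttltt) expands symbol-by-symbol to tl tt tl tl tl tt tl tt tl tt tl tl tl tt tl tl; joining the 16 pieces gives the next term.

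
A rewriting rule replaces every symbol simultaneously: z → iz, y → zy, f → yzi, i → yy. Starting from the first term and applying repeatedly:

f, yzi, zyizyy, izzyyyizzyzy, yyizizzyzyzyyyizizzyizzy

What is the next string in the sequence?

zyzyyyizyyizizzyizzyizzyzyzyyyizyyizizzyyyizizzy

Applying the rule to each of the 24 symbols of yyizizzyzyzyyyizizzyizzy gives the pieces zy zy yy iz yy iz iz zy iz zy iz zy zy zy yy iz yy iz iz zy yy iz iz zy, which concatenate to the answer.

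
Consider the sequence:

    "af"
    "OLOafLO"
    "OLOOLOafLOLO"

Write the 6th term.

s(k+1) = OLO·s(k)·LO, so each term gains OLO as a prefix and LO as a suffix.
From OLOOLOafLOLO, 3 further steps: OLOOLOafLOLO → OLOOLOOLOafLOLOLO → OLOOLOOLOOLOafLOLOLOLO → (answer).

OLOOLOOLOOLOOLOafLOLOLOLOLO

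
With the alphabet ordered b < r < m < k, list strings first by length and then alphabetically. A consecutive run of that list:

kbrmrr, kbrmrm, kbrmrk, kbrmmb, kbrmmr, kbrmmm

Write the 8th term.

kbrmkb

Stepping forward 2 times from kbrmmm: kbrmmm → kbrmmk, then the target.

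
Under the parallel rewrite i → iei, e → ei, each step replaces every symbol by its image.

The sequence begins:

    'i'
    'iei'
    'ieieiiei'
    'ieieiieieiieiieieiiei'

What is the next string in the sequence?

Applying the rule to each of the 21 symbols of ieieiieieiieiieieiiei gives the pieces iei ei iei ei iei iei ei iei ei iei iei ei iei iei ei iei ei iei iei ei iei, which concatenate to the answer.

ieieiieieiieiieieiieieiieiieieiieiieieiieieiieiieieiiei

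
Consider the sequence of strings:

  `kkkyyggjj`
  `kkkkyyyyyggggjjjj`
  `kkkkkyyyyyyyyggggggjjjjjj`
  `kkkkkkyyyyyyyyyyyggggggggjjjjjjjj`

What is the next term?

Term n consists of n+2 k's, followed by 3n-1 y's, followed by 2n g's, followed by 2n j's (n = 1, 2, …).
For the next term, n = 5, so the run lengths are 7, 14, 10, 10.

kkkkkkkyyyyyyyyyyyyyyggggggggggjjjjjjjjjj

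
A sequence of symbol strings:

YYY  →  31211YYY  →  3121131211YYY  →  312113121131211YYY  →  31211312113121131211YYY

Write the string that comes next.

Every step adds 31211 at the front: s(k+1) = 31211·s(k).
Applying this once more to 31211312113121131211YYY:

3121131211312113121131211YYY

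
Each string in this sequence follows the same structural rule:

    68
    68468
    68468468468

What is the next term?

Every step duplicates the string with '4' between the halves.
So the next term is two copies of 68468468468 with '4' between the halves.

68468468468468468468468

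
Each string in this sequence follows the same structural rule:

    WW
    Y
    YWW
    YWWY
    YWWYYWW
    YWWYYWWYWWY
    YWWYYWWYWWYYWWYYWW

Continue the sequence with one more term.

YWWYYWWYWWYYWWYYWWYWWYYWWYWWY

Each term (from the third on) is the previous term followed by the one before it: term 3 = Y·WW = YWW.
So term 8 is YWWYYWWYWWYYWWYYWW·YWWYYWWYWWY.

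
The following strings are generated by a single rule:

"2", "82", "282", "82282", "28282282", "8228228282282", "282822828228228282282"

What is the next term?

From term 3 onward, concatenate the second-to-last term with the last: 2·82 = 282, 82·282 = 82282, …
Continuing: 8228228282282 · 282822828228228282282 gives term 8.

8228228282282282822828228228282282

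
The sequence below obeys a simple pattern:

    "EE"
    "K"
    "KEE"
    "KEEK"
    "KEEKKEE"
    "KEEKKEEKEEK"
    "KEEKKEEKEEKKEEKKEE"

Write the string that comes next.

KEEKKEEKEEKKEEKKEEKEEKKEEKEEK

From term 3 onward, concatenate the last term with the second-to-last: K·EE = KEE, KEE·K = KEEK, …
The next term joins KEEKKEEKEEKKEEKKEE and KEEKKEEKEEK.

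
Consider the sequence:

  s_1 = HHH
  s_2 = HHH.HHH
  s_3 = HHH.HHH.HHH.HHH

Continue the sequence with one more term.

HHH.HHH.HHH.HHH.HHH.HHH.HHH.HHH

Each string is two copies of the previous one joined by '.'.
So the next term is two copies of HHH.HHH.HHH.HHH with '.' between the halves.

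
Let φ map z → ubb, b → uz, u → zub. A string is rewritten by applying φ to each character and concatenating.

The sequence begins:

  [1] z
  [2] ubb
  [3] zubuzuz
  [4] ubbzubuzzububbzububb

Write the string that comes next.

zubuzuzubbzubuzzububbubbzubuzzubuzuzubbzubuzzubuzuz

Replace each of the 20 characters of ubbzubuzzububbzububb in place — zub uz uz ubb zub uz zub ubb ubb zub uz zub uz uz ubb zub uz zub uz uz — and concatenate.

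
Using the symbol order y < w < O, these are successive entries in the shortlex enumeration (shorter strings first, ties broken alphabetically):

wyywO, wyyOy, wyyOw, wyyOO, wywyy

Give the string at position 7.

wywyO

Stepping forward 2 times from wywyy: wywyy → wywyw, then the target.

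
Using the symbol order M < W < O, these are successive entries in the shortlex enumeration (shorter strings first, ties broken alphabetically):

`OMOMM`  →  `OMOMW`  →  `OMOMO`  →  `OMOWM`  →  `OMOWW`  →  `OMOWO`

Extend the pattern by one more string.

The successor of OMOWO increments the rightmost position that isn't already O and resets every position after it to M.

OMOOM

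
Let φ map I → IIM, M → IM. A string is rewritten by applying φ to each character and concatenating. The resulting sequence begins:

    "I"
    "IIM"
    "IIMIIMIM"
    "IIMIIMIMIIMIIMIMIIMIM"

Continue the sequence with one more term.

Rewriting the 21 symbols of IIMIIMIMIIMIIMIMIIMIM one by one yields IIM IIM IM IIM IIM IM IIM IM IIM IIM IM IIM IIM IM IIM IM IIM IIM IM IIM IM; concatenated:

IIMIIMIMIIMIIMIMIIMIMIIMIIMIMIIMIIMIMIIMIMIIMIIMIMIIMIM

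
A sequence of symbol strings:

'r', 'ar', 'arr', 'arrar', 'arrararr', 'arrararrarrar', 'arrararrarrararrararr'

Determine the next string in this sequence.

arrararrarrararrararrarrararrarrar

From term 3 onward, concatenate the last term with the second-to-last: ar·r = arr, arr·ar = arrar, …
So term 8 is arrararrarrararrararr·arrararrarrar.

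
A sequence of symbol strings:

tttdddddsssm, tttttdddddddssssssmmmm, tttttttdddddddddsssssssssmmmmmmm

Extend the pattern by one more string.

The n-th term is 2n+1 t's then 2n+3 d's then 3n s's then 3n-2 m's (n = 1, 2, …).
Setting n = 4 gives 9, 11, 12, 10 characters in each block.

tttttttttdddddddddddssssssssssssmmmmmmmmmm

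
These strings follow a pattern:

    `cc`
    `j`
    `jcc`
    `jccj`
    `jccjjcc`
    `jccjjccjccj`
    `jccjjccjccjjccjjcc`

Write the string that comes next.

jccjjccjccjjccjjccjccjjccjccj

Each term (from the third on) is the previous term followed by the one before it: term 3 = j·cc = jcc.
Continuing: jccjjccjccjjccjjcc · jccjjccjccj gives term 8.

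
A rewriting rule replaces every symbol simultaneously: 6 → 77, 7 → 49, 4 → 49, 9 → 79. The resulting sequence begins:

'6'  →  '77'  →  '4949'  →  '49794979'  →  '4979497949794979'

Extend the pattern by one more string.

φ(4979497949794979) expands symbol-by-symbol to 49 79 49 79 49 79 49 79 49 79 49 79 49 79 49 79; joining the 16 pieces gives the next term.

49794979497949794979497949794979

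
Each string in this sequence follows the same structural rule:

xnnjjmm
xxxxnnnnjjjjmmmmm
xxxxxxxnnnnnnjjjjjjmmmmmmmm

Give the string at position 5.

xxxxxxxxxxxxxnnnnnnnnnnjjjjjjjjjjmmmmmmmmmmmmmm

Each string has the form x^{3n-2} n^{2n} j^{2n} m^{3n-1} (n = 1, 2, …).
Setting n = 5 gives 13, 10, 10, 14 characters in each block.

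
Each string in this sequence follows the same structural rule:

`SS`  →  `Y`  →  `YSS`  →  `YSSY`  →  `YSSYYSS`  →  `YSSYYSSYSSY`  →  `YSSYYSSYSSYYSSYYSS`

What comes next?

From term 3 onward, concatenate the last term with the second-to-last: Y·SS = YSS, YSS·Y = YSSY, …
So term 8 is YSSYYSSYSSYYSSYYSS·YSSYYSSYSSY.

YSSYYSSYSSYYSSYYSSYSSYYSSYSSY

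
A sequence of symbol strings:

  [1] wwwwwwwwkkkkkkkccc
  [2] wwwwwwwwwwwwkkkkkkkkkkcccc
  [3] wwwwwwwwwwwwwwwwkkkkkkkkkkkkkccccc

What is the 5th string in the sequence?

wwwwwwwwwwwwwwwwwwwwwwwwkkkkkkkkkkkkkkkkkkkccccccc

The n-th term is 4n w's then 3n+1 k's then n+1 c's, where the shown terms are n = 2, 3, 4.
For term 5, n = 6, so the run lengths are 24, 19, 7.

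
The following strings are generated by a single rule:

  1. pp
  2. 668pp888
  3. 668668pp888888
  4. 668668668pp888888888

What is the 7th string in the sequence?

668668668668668668pp888888888888888888

s(k+1) = 668·s(k)·888, so each term gains 668 as a prefix and 888 as a suffix.
From 668668668pp888888888, 3 further steps: 668668668pp888888888 → 668668668668pp888888888888 → 668668668668668pp888888888888888 → (answer).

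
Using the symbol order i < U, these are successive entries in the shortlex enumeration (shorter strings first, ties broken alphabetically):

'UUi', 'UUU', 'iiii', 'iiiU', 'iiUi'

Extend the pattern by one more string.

The successor of iiUi increments the rightmost position that isn't already U and resets every position after it to i.

iiUU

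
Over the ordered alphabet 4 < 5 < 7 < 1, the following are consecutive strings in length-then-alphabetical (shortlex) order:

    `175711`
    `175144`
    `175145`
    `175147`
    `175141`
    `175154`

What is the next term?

175155

Treat 175154 as a base-4 numeral over the given alphabet and add one, carrying through any trailing 1's.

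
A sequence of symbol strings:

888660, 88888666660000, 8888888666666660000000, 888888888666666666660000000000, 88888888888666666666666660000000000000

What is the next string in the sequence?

Term n consists of 2n+1 8's, followed by 3n-1 6's, followed by 3n-2 0's (n = 1, 2, …).
At n = 6 the blocks have lengths 13, 17, 16.

8888888888888666666666666666660000000000000000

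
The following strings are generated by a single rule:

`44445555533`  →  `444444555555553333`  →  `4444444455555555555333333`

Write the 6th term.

4444444444444455555555555555555555333333333333

The n-th term is 2n+2 4's then 3n+2 5's then 2n 3's (n = 1, 2, …).
At n = 6 the blocks have lengths 14, 20, 12.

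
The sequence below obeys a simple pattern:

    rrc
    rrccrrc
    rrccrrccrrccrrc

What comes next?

s(k+1) = s(k)·c·s(k) — each term doubles the last with 'c' between the halves.
So the next term is two copies of rrccrrccrrccrrc with 'c' between the halves.

rrccrrccrrccrrccrrccrrccrrccrrc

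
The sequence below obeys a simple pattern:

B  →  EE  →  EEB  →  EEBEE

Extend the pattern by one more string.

EEBEEEEB

From term 3 onward, concatenate the last term with the second-to-last: EE·B = EEB, EEB·EE = EEBEE, …
Continuing: EEBEE · EEB gives term 5.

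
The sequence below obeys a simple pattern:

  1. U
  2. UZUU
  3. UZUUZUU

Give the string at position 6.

Every step adds UZU at the front: s(k+1) = UZU·s(k).
From UZUUZUU, 3 further steps: UZUUZUU → UZUUZUUZUU → UZUUZUUZUUZUU → (answer).

UZUUZUUZUUZUUZUU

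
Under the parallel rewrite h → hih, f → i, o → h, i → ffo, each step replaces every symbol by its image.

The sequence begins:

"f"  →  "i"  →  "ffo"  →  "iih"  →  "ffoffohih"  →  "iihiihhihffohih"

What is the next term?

Applying the rule to each of the 15 symbols of iihiihhihffohih gives the pieces ffo ffo hih ffo ffo hih hih ffo hih i i h hih ffo hih, which concatenate to the answer.

ffoffohihffoffohihhihffohihiihhihffohih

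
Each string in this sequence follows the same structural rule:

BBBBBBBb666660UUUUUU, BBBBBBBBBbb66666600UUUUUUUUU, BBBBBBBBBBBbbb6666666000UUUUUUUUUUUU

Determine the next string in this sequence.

Reading off run lengths: B runs 7, 9, 11; b runs 1, 2, 3; 6 runs 5, 6, 7; 0 runs 1, 2, 3; U runs 6, 9, 12 — each is linear in n, where the shown terms are n = 2, 3, 4.
At n = 5 the blocks have lengths 13, 4, 8, 4, 15.

BBBBBBBBBBBBBbbbb666666660000UUUUUUUUUUUUUUU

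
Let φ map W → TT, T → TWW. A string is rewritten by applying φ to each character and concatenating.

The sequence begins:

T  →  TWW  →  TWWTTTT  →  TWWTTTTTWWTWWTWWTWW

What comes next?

Rewriting the 19 symbols of TWWTTTTTWWTWWTWWTWW one by one yields TWW TT TT TWW TWW TWW TWW TWW TT TT TWW TT TT TWW TT TT TWW TT TT; concatenated:

TWWTTTTTWWTWWTWWTWWTWWTTTTTWWTTTTTWWTTTTTWWTTTT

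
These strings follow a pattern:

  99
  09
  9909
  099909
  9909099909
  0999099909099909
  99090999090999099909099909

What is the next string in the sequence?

099909990909990999090999090999099909099909

Each term (from the third on) is the two preceding terms concatenated in order: term 3 = 99·09 = 9909.
The next term joins 0999099909099909 and 99090999090999099909099909.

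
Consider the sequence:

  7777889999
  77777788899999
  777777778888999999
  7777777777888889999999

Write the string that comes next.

Reading off run lengths: 7 runs 4, 6, 8, 10; 8 runs 2, 3, 4, 5; 9 runs 4, 5, 6, 7 — each is linear in n, where the shown terms are n = 2, 3, 4, 5.
For the next term, n = 6, so the run lengths are 12, 6, 8.

77777777777788888899999999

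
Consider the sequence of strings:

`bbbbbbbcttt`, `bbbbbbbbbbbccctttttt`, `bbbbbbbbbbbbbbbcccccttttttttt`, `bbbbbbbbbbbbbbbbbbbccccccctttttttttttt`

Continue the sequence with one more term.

bbbbbbbbbbbbbbbbbbbbbbbcccccccccttttttttttttttt

Reading off run lengths: b runs 7, 11, 15, 19; c runs 1, 3, 5, 7; t runs 3, 6, 9, 12 — each is linear in n (n = 1, 2, …).
For the next term, n = 5, so the run lengths are 23, 9, 15.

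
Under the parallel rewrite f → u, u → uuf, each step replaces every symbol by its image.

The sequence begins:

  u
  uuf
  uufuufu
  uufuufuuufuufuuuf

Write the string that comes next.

uufuufuuufuufuuufuufuufuuufuufuuufuufuufu

Applying the rule to each of the 17 symbols of uufuufuuufuufuuuf gives the pieces uuf uuf u uuf uuf u uuf uuf uuf u uuf uuf u uuf uuf uuf u, which concatenate to the answer.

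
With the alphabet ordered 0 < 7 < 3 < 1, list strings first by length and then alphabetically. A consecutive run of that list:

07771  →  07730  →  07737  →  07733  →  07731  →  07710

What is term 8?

Stepping forward 2 times from 07710: 07710 → 07717, then the target.

07713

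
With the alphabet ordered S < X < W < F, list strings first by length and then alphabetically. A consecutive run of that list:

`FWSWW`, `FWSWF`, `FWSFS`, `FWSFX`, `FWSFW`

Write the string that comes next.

FWSFF

Find the rightmost character of FWSFW below F, bump it to the next letter, and reset everything to its right to S.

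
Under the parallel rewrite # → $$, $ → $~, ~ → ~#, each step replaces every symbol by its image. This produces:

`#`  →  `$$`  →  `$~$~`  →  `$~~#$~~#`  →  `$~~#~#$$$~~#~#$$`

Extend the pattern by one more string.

Rewriting the 16 symbols of $~~#~#$$$~~#~#$$ one by one yields $~ ~# ~# $$ ~# $$ $~ $~ $~ ~# ~# $$ ~# $$ $~ $~; concatenated:

$~~#~#$$~#$$$~$~$~~#~#$$~#$$$~$~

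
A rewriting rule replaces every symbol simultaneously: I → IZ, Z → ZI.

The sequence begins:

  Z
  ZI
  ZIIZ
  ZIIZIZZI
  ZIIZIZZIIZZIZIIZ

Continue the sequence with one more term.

Applying the rule to each of the 16 symbols of ZIIZIZZIIZZIZIIZ gives the pieces ZI IZ IZ ZI IZ ZI ZI IZ IZ ZI ZI IZ ZI IZ IZ ZI, which concatenate to the answer.

ZIIZIZZIIZZIZIIZIZZIZIIZZIIZIZZI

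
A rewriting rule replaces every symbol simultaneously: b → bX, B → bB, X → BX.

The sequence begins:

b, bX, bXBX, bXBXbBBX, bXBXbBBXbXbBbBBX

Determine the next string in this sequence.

Replace each of the 16 characters of bXBXbBBXbXbBbBBX in place — bX BX bB BX bX bB bB BX bX BX bX bB bX bB bB BX — and concatenate.

bXBXbBBXbXbBbBBXbXBXbXbBbXbBbBBX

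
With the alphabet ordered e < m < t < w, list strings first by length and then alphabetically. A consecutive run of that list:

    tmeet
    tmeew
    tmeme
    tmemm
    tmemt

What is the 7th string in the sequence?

Advancing 2 positions from tmemt through tmemt → tmemw reaches term 7.

tmete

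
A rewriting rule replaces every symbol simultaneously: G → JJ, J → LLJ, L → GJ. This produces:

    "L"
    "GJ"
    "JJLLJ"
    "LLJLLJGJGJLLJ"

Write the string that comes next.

GJGJLLJGJGJLLJJJLLJJJLLJGJGJLLJ

Applying the rule to each of the 13 symbols of LLJLLJGJGJLLJ gives the pieces GJ GJ LLJ GJ GJ LLJ JJ LLJ JJ LLJ GJ GJ LLJ, which concatenate to the answer.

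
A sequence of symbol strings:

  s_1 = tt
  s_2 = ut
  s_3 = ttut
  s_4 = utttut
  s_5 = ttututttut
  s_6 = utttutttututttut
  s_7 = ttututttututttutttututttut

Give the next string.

From term 3 onward, concatenate the second-to-last term with the last: tt·ut = ttut, ut·ttut = utttut, …
The next term joins utttutttututttut and ttututttututttutttututttut.

utttutttututttutttututttututttutttututttut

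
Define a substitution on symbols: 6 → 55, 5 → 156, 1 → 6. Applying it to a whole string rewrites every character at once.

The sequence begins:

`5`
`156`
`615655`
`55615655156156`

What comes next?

Rewriting the 14 symbols of 55615655156156 one by one yields 156 156 55 6 156 55 156 156 6 156 55 6 156 55; concatenated:

15615655615655156156615655615655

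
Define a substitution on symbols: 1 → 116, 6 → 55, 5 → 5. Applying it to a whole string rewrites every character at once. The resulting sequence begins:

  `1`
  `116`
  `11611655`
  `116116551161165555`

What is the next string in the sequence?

Rewriting the 18 symbols of 116116551161165555 one by one yields 116 116 55 116 116 55 5 5 116 116 55 116 116 55 5 5 5 5; concatenated:

11611655116116555511611655116116555555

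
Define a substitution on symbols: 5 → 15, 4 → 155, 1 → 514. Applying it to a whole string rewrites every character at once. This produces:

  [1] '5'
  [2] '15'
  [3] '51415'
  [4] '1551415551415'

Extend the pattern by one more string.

Replace each of the 13 characters of 1551415551415 in place — 514 15 15 514 155 514 15 15 15 514 155 514 15 — and concatenate.

514151551415551415151551415551415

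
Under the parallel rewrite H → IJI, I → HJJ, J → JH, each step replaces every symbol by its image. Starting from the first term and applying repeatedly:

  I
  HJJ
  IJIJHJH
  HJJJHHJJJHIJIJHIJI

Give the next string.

Rewriting the 18 symbols of HJJJHHJJJHIJIJHIJI one by one yields IJI JH JH JH IJI IJI JH JH JH IJI HJJ JH HJJ JH IJI HJJ JH HJJ; concatenated:

IJIJHJHJHIJIIJIJHJHJHIJIHJJJHHJJJHIJIHJJJHHJJ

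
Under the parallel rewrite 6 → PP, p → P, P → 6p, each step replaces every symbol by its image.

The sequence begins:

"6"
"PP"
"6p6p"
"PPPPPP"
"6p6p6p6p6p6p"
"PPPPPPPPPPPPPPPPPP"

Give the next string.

Rewriting the 18 symbols of PPPPPPPPPPPPPPPPPP one by one yields 6p 6p 6p 6p 6p 6p 6p 6p 6p 6p 6p 6p 6p 6p 6p 6p 6p 6p; concatenated:

6p6p6p6p6p6p6p6p6p6p6p6p6p6p6p6p6p6p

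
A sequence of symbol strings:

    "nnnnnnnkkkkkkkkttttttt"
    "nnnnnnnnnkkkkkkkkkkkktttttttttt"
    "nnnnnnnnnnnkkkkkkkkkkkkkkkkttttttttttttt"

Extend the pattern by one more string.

nnnnnnnnnnnnnkkkkkkkkkkkkkkkkkkkktttttttttttttttt

The n-th term is 2n+3 n's then 4n k's then 3n+1 t's, where the shown terms are n = 2, 3, 4.
At n = 5 the blocks have lengths 13, 20, 16.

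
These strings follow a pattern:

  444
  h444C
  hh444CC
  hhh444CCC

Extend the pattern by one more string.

Every step adds h to the front and C to the end of the previous string.
One more step from hhh444CCC gives the answer.

hhhh444CCCC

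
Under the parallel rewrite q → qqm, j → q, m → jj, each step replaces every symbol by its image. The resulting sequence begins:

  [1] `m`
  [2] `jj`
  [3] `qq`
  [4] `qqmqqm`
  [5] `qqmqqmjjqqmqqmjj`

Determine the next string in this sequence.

Rewriting the 16 symbols of qqmqqmjjqqmqqmjj one by one yields qqm qqm jj qqm qqm jj q q qqm qqm jj qqm qqm jj q q; concatenated:

qqmqqmjjqqmqqmjjqqqqmqqmjjqqmqqmjjqq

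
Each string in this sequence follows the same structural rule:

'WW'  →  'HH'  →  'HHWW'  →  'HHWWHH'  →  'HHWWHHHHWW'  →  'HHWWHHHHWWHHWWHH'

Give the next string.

From term 3 onward, concatenate the last term with the second-to-last: HH·WW = HHWW, HHWW·HH = HHWWHH, …
So term 7 is HHWWHHHHWWHHWWHH·HHWWHHHHWW.

HHWWHHHHWWHHWWHHHHWWHHHHWW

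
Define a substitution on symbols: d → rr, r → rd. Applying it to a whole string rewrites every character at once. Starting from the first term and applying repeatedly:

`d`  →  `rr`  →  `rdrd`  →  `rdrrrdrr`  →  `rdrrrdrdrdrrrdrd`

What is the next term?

Rewriting the 16 symbols of rdrrrdrdrdrrrdrd one by one yields rd rr rd rd rd rr rd rr rd rr rd rd rd rr rd rr; concatenated:

rdrrrdrdrdrrrdrrrdrrrdrdrdrrrdrr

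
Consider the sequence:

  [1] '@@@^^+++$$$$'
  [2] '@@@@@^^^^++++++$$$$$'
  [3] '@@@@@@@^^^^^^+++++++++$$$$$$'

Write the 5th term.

Reading off run lengths: @ runs 3, 5, 7; ^ runs 2, 4, 6; + runs 3, 6, 9; $ runs 4, 5, 6 — each is linear in n (n = 1, 2, …).
Setting n = 5 gives 11, 10, 15, 8 characters in each block.

@@@@@@@@@@@^^^^^^^^^^+++++++++++++++$$$$$$$$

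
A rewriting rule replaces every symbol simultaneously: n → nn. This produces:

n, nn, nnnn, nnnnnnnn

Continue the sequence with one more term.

Expanding nnnnnnnn: n→nn, n→nn, n→nn, n→nn, n→nn, n→nn, n→nn, n→nn. Concatenated: nn nn nn nn nn nn nn nn.

nnnnnnnnnnnnnnnn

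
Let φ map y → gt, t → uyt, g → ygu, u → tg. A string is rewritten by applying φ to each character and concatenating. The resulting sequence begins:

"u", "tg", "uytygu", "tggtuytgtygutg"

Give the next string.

Rewriting the 14 symbols of tggtuytgtygutg one by one yields uyt ygu ygu uyt tg gt uyt ygu uyt gt ygu tg uyt ygu; concatenated:

uytyguyguuyttggtuytyguuytgtygutguytygu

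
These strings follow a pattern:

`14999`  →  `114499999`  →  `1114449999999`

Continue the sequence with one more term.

Term n consists of n 1's, followed by n 4's, followed by 2n+1 9's (n = 1, 2, …).
At n = 4 the blocks have lengths 4, 4, 9.

11114444999999999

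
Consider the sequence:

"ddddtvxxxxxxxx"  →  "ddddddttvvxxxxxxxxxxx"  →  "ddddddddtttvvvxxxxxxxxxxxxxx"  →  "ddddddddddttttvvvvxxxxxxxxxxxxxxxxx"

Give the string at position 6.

Term n consists of 2n d's, followed by n-1 t's, followed by n-1 v's, followed by 3n+2 x's, where the shown terms are n = 2, 3, 4, 5.
For term 6, n = 7, so the run lengths are 14, 6, 6, 23.

ddddddddddddddttttttvvvvvvxxxxxxxxxxxxxxxxxxxxxxx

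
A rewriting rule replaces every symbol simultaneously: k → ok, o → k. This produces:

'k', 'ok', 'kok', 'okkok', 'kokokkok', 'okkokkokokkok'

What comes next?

Rewriting the 13 symbols of okkokkokokkok one by one yields k ok ok k ok ok k ok k ok ok k ok; concatenated:

kokokkokokkokkokokkok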